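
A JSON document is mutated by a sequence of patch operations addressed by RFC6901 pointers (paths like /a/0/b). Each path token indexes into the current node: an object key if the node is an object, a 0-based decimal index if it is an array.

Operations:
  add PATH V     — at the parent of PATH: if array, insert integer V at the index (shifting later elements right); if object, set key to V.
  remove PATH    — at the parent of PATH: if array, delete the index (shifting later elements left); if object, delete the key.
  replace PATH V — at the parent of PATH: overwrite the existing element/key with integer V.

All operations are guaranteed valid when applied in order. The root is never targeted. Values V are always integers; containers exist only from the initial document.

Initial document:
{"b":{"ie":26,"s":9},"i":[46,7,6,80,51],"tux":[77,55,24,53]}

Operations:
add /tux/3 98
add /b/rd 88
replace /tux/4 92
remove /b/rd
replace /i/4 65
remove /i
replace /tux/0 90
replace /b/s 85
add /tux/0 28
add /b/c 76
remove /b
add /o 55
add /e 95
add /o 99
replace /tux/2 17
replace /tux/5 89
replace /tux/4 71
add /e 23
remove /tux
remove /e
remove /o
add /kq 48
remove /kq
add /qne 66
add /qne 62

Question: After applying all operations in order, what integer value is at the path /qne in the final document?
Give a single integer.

Answer: 62

Derivation:
After op 1 (add /tux/3 98): {"b":{"ie":26,"s":9},"i":[46,7,6,80,51],"tux":[77,55,24,98,53]}
After op 2 (add /b/rd 88): {"b":{"ie":26,"rd":88,"s":9},"i":[46,7,6,80,51],"tux":[77,55,24,98,53]}
After op 3 (replace /tux/4 92): {"b":{"ie":26,"rd":88,"s":9},"i":[46,7,6,80,51],"tux":[77,55,24,98,92]}
After op 4 (remove /b/rd): {"b":{"ie":26,"s":9},"i":[46,7,6,80,51],"tux":[77,55,24,98,92]}
After op 5 (replace /i/4 65): {"b":{"ie":26,"s":9},"i":[46,7,6,80,65],"tux":[77,55,24,98,92]}
After op 6 (remove /i): {"b":{"ie":26,"s":9},"tux":[77,55,24,98,92]}
After op 7 (replace /tux/0 90): {"b":{"ie":26,"s":9},"tux":[90,55,24,98,92]}
After op 8 (replace /b/s 85): {"b":{"ie":26,"s":85},"tux":[90,55,24,98,92]}
After op 9 (add /tux/0 28): {"b":{"ie":26,"s":85},"tux":[28,90,55,24,98,92]}
After op 10 (add /b/c 76): {"b":{"c":76,"ie":26,"s":85},"tux":[28,90,55,24,98,92]}
After op 11 (remove /b): {"tux":[28,90,55,24,98,92]}
After op 12 (add /o 55): {"o":55,"tux":[28,90,55,24,98,92]}
After op 13 (add /e 95): {"e":95,"o":55,"tux":[28,90,55,24,98,92]}
After op 14 (add /o 99): {"e":95,"o":99,"tux":[28,90,55,24,98,92]}
After op 15 (replace /tux/2 17): {"e":95,"o":99,"tux":[28,90,17,24,98,92]}
After op 16 (replace /tux/5 89): {"e":95,"o":99,"tux":[28,90,17,24,98,89]}
After op 17 (replace /tux/4 71): {"e":95,"o":99,"tux":[28,90,17,24,71,89]}
After op 18 (add /e 23): {"e":23,"o":99,"tux":[28,90,17,24,71,89]}
After op 19 (remove /tux): {"e":23,"o":99}
After op 20 (remove /e): {"o":99}
After op 21 (remove /o): {}
After op 22 (add /kq 48): {"kq":48}
After op 23 (remove /kq): {}
After op 24 (add /qne 66): {"qne":66}
After op 25 (add /qne 62): {"qne":62}
Value at /qne: 62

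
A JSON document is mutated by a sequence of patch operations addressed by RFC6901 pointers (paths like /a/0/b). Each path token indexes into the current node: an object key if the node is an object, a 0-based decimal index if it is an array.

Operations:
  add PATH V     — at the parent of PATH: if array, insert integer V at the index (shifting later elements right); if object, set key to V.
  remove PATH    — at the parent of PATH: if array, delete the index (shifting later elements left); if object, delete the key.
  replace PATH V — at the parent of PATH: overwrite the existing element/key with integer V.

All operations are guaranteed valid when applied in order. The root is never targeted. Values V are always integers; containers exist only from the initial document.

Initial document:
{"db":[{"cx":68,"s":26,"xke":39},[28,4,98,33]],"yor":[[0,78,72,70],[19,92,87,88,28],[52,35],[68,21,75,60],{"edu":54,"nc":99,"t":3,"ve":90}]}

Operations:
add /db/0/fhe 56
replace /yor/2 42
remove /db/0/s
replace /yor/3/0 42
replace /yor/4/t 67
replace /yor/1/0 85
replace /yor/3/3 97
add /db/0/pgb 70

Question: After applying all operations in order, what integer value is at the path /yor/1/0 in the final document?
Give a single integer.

After op 1 (add /db/0/fhe 56): {"db":[{"cx":68,"fhe":56,"s":26,"xke":39},[28,4,98,33]],"yor":[[0,78,72,70],[19,92,87,88,28],[52,35],[68,21,75,60],{"edu":54,"nc":99,"t":3,"ve":90}]}
After op 2 (replace /yor/2 42): {"db":[{"cx":68,"fhe":56,"s":26,"xke":39},[28,4,98,33]],"yor":[[0,78,72,70],[19,92,87,88,28],42,[68,21,75,60],{"edu":54,"nc":99,"t":3,"ve":90}]}
After op 3 (remove /db/0/s): {"db":[{"cx":68,"fhe":56,"xke":39},[28,4,98,33]],"yor":[[0,78,72,70],[19,92,87,88,28],42,[68,21,75,60],{"edu":54,"nc":99,"t":3,"ve":90}]}
After op 4 (replace /yor/3/0 42): {"db":[{"cx":68,"fhe":56,"xke":39},[28,4,98,33]],"yor":[[0,78,72,70],[19,92,87,88,28],42,[42,21,75,60],{"edu":54,"nc":99,"t":3,"ve":90}]}
After op 5 (replace /yor/4/t 67): {"db":[{"cx":68,"fhe":56,"xke":39},[28,4,98,33]],"yor":[[0,78,72,70],[19,92,87,88,28],42,[42,21,75,60],{"edu":54,"nc":99,"t":67,"ve":90}]}
After op 6 (replace /yor/1/0 85): {"db":[{"cx":68,"fhe":56,"xke":39},[28,4,98,33]],"yor":[[0,78,72,70],[85,92,87,88,28],42,[42,21,75,60],{"edu":54,"nc":99,"t":67,"ve":90}]}
After op 7 (replace /yor/3/3 97): {"db":[{"cx":68,"fhe":56,"xke":39},[28,4,98,33]],"yor":[[0,78,72,70],[85,92,87,88,28],42,[42,21,75,97],{"edu":54,"nc":99,"t":67,"ve":90}]}
After op 8 (add /db/0/pgb 70): {"db":[{"cx":68,"fhe":56,"pgb":70,"xke":39},[28,4,98,33]],"yor":[[0,78,72,70],[85,92,87,88,28],42,[42,21,75,97],{"edu":54,"nc":99,"t":67,"ve":90}]}
Value at /yor/1/0: 85

Answer: 85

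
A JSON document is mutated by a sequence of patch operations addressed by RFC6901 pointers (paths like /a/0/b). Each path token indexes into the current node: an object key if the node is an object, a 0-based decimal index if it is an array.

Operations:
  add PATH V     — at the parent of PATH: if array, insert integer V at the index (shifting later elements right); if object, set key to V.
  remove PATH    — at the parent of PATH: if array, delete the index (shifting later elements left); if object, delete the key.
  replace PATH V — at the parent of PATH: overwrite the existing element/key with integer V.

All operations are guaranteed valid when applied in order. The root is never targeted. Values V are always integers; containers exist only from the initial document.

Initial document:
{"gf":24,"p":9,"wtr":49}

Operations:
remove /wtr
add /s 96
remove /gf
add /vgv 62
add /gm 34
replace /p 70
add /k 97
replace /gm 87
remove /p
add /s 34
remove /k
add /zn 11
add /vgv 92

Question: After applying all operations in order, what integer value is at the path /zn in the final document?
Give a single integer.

Answer: 11

Derivation:
After op 1 (remove /wtr): {"gf":24,"p":9}
After op 2 (add /s 96): {"gf":24,"p":9,"s":96}
After op 3 (remove /gf): {"p":9,"s":96}
After op 4 (add /vgv 62): {"p":9,"s":96,"vgv":62}
After op 5 (add /gm 34): {"gm":34,"p":9,"s":96,"vgv":62}
After op 6 (replace /p 70): {"gm":34,"p":70,"s":96,"vgv":62}
After op 7 (add /k 97): {"gm":34,"k":97,"p":70,"s":96,"vgv":62}
After op 8 (replace /gm 87): {"gm":87,"k":97,"p":70,"s":96,"vgv":62}
After op 9 (remove /p): {"gm":87,"k":97,"s":96,"vgv":62}
After op 10 (add /s 34): {"gm":87,"k":97,"s":34,"vgv":62}
After op 11 (remove /k): {"gm":87,"s":34,"vgv":62}
After op 12 (add /zn 11): {"gm":87,"s":34,"vgv":62,"zn":11}
After op 13 (add /vgv 92): {"gm":87,"s":34,"vgv":92,"zn":11}
Value at /zn: 11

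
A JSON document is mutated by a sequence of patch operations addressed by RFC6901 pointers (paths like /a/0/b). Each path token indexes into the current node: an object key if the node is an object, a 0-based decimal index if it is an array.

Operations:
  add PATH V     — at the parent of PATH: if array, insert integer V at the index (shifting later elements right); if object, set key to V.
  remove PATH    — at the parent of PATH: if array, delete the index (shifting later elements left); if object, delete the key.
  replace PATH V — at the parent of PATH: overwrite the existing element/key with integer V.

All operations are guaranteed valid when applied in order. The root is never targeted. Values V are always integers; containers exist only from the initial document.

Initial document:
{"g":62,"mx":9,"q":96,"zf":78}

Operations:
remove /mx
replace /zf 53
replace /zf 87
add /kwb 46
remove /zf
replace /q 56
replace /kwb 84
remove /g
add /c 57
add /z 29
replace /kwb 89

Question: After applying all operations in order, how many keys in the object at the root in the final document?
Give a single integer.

Answer: 4

Derivation:
After op 1 (remove /mx): {"g":62,"q":96,"zf":78}
After op 2 (replace /zf 53): {"g":62,"q":96,"zf":53}
After op 3 (replace /zf 87): {"g":62,"q":96,"zf":87}
After op 4 (add /kwb 46): {"g":62,"kwb":46,"q":96,"zf":87}
After op 5 (remove /zf): {"g":62,"kwb":46,"q":96}
After op 6 (replace /q 56): {"g":62,"kwb":46,"q":56}
After op 7 (replace /kwb 84): {"g":62,"kwb":84,"q":56}
After op 8 (remove /g): {"kwb":84,"q":56}
After op 9 (add /c 57): {"c":57,"kwb":84,"q":56}
After op 10 (add /z 29): {"c":57,"kwb":84,"q":56,"z":29}
After op 11 (replace /kwb 89): {"c":57,"kwb":89,"q":56,"z":29}
Size at the root: 4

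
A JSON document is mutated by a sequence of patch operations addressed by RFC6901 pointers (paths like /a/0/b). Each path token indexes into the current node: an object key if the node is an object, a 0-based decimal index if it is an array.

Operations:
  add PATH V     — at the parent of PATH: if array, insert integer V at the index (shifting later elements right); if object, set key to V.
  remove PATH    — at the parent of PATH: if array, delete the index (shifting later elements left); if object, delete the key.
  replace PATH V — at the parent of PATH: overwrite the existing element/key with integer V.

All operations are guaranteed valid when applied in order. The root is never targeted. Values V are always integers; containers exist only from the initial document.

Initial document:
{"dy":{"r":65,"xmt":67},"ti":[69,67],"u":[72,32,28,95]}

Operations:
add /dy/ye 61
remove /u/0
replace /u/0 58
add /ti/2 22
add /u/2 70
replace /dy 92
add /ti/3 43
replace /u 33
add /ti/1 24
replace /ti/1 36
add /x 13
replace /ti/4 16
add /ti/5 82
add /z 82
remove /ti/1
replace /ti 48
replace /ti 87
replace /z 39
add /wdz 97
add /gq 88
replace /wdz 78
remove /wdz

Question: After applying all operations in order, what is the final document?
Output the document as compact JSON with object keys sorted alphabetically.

After op 1 (add /dy/ye 61): {"dy":{"r":65,"xmt":67,"ye":61},"ti":[69,67],"u":[72,32,28,95]}
After op 2 (remove /u/0): {"dy":{"r":65,"xmt":67,"ye":61},"ti":[69,67],"u":[32,28,95]}
After op 3 (replace /u/0 58): {"dy":{"r":65,"xmt":67,"ye":61},"ti":[69,67],"u":[58,28,95]}
After op 4 (add /ti/2 22): {"dy":{"r":65,"xmt":67,"ye":61},"ti":[69,67,22],"u":[58,28,95]}
After op 5 (add /u/2 70): {"dy":{"r":65,"xmt":67,"ye":61},"ti":[69,67,22],"u":[58,28,70,95]}
After op 6 (replace /dy 92): {"dy":92,"ti":[69,67,22],"u":[58,28,70,95]}
After op 7 (add /ti/3 43): {"dy":92,"ti":[69,67,22,43],"u":[58,28,70,95]}
After op 8 (replace /u 33): {"dy":92,"ti":[69,67,22,43],"u":33}
After op 9 (add /ti/1 24): {"dy":92,"ti":[69,24,67,22,43],"u":33}
After op 10 (replace /ti/1 36): {"dy":92,"ti":[69,36,67,22,43],"u":33}
After op 11 (add /x 13): {"dy":92,"ti":[69,36,67,22,43],"u":33,"x":13}
After op 12 (replace /ti/4 16): {"dy":92,"ti":[69,36,67,22,16],"u":33,"x":13}
After op 13 (add /ti/5 82): {"dy":92,"ti":[69,36,67,22,16,82],"u":33,"x":13}
After op 14 (add /z 82): {"dy":92,"ti":[69,36,67,22,16,82],"u":33,"x":13,"z":82}
After op 15 (remove /ti/1): {"dy":92,"ti":[69,67,22,16,82],"u":33,"x":13,"z":82}
After op 16 (replace /ti 48): {"dy":92,"ti":48,"u":33,"x":13,"z":82}
After op 17 (replace /ti 87): {"dy":92,"ti":87,"u":33,"x":13,"z":82}
After op 18 (replace /z 39): {"dy":92,"ti":87,"u":33,"x":13,"z":39}
After op 19 (add /wdz 97): {"dy":92,"ti":87,"u":33,"wdz":97,"x":13,"z":39}
After op 20 (add /gq 88): {"dy":92,"gq":88,"ti":87,"u":33,"wdz":97,"x":13,"z":39}
After op 21 (replace /wdz 78): {"dy":92,"gq":88,"ti":87,"u":33,"wdz":78,"x":13,"z":39}
After op 22 (remove /wdz): {"dy":92,"gq":88,"ti":87,"u":33,"x":13,"z":39}

Answer: {"dy":92,"gq":88,"ti":87,"u":33,"x":13,"z":39}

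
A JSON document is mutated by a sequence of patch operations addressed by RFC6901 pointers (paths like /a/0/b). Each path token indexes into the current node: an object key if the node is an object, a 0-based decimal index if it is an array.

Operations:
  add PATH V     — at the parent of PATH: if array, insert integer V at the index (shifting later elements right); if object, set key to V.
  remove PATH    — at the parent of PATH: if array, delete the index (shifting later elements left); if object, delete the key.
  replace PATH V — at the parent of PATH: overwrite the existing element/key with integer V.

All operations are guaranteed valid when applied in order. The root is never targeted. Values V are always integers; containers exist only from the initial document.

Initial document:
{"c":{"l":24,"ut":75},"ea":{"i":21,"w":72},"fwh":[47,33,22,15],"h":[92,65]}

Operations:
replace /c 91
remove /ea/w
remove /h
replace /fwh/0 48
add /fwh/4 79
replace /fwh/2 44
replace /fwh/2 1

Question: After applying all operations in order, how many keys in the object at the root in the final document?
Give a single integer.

After op 1 (replace /c 91): {"c":91,"ea":{"i":21,"w":72},"fwh":[47,33,22,15],"h":[92,65]}
After op 2 (remove /ea/w): {"c":91,"ea":{"i":21},"fwh":[47,33,22,15],"h":[92,65]}
After op 3 (remove /h): {"c":91,"ea":{"i":21},"fwh":[47,33,22,15]}
After op 4 (replace /fwh/0 48): {"c":91,"ea":{"i":21},"fwh":[48,33,22,15]}
After op 5 (add /fwh/4 79): {"c":91,"ea":{"i":21},"fwh":[48,33,22,15,79]}
After op 6 (replace /fwh/2 44): {"c":91,"ea":{"i":21},"fwh":[48,33,44,15,79]}
After op 7 (replace /fwh/2 1): {"c":91,"ea":{"i":21},"fwh":[48,33,1,15,79]}
Size at the root: 3

Answer: 3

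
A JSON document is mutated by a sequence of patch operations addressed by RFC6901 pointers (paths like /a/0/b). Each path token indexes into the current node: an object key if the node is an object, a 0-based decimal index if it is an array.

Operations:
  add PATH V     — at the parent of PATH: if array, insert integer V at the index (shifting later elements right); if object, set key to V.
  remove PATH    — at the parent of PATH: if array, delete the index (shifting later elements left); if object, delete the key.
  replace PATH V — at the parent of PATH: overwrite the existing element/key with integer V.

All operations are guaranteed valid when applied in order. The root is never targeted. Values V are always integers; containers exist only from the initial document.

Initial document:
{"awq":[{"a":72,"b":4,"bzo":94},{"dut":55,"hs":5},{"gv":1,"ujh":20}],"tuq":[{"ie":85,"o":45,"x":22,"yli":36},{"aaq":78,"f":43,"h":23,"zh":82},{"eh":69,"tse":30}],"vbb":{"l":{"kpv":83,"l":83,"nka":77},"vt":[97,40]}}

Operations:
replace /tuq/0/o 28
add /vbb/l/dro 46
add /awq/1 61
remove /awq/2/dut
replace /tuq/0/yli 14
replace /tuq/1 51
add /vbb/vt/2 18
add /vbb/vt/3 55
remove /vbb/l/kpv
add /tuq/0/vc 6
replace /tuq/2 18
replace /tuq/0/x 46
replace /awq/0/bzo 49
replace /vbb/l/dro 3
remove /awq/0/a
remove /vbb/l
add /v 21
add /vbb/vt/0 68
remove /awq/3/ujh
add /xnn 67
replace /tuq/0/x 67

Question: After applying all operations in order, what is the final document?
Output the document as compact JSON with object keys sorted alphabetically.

Answer: {"awq":[{"b":4,"bzo":49},61,{"hs":5},{"gv":1}],"tuq":[{"ie":85,"o":28,"vc":6,"x":67,"yli":14},51,18],"v":21,"vbb":{"vt":[68,97,40,18,55]},"xnn":67}

Derivation:
After op 1 (replace /tuq/0/o 28): {"awq":[{"a":72,"b":4,"bzo":94},{"dut":55,"hs":5},{"gv":1,"ujh":20}],"tuq":[{"ie":85,"o":28,"x":22,"yli":36},{"aaq":78,"f":43,"h":23,"zh":82},{"eh":69,"tse":30}],"vbb":{"l":{"kpv":83,"l":83,"nka":77},"vt":[97,40]}}
After op 2 (add /vbb/l/dro 46): {"awq":[{"a":72,"b":4,"bzo":94},{"dut":55,"hs":5},{"gv":1,"ujh":20}],"tuq":[{"ie":85,"o":28,"x":22,"yli":36},{"aaq":78,"f":43,"h":23,"zh":82},{"eh":69,"tse":30}],"vbb":{"l":{"dro":46,"kpv":83,"l":83,"nka":77},"vt":[97,40]}}
After op 3 (add /awq/1 61): {"awq":[{"a":72,"b":4,"bzo":94},61,{"dut":55,"hs":5},{"gv":1,"ujh":20}],"tuq":[{"ie":85,"o":28,"x":22,"yli":36},{"aaq":78,"f":43,"h":23,"zh":82},{"eh":69,"tse":30}],"vbb":{"l":{"dro":46,"kpv":83,"l":83,"nka":77},"vt":[97,40]}}
After op 4 (remove /awq/2/dut): {"awq":[{"a":72,"b":4,"bzo":94},61,{"hs":5},{"gv":1,"ujh":20}],"tuq":[{"ie":85,"o":28,"x":22,"yli":36},{"aaq":78,"f":43,"h":23,"zh":82},{"eh":69,"tse":30}],"vbb":{"l":{"dro":46,"kpv":83,"l":83,"nka":77},"vt":[97,40]}}
After op 5 (replace /tuq/0/yli 14): {"awq":[{"a":72,"b":4,"bzo":94},61,{"hs":5},{"gv":1,"ujh":20}],"tuq":[{"ie":85,"o":28,"x":22,"yli":14},{"aaq":78,"f":43,"h":23,"zh":82},{"eh":69,"tse":30}],"vbb":{"l":{"dro":46,"kpv":83,"l":83,"nka":77},"vt":[97,40]}}
After op 6 (replace /tuq/1 51): {"awq":[{"a":72,"b":4,"bzo":94},61,{"hs":5},{"gv":1,"ujh":20}],"tuq":[{"ie":85,"o":28,"x":22,"yli":14},51,{"eh":69,"tse":30}],"vbb":{"l":{"dro":46,"kpv":83,"l":83,"nka":77},"vt":[97,40]}}
After op 7 (add /vbb/vt/2 18): {"awq":[{"a":72,"b":4,"bzo":94},61,{"hs":5},{"gv":1,"ujh":20}],"tuq":[{"ie":85,"o":28,"x":22,"yli":14},51,{"eh":69,"tse":30}],"vbb":{"l":{"dro":46,"kpv":83,"l":83,"nka":77},"vt":[97,40,18]}}
After op 8 (add /vbb/vt/3 55): {"awq":[{"a":72,"b":4,"bzo":94},61,{"hs":5},{"gv":1,"ujh":20}],"tuq":[{"ie":85,"o":28,"x":22,"yli":14},51,{"eh":69,"tse":30}],"vbb":{"l":{"dro":46,"kpv":83,"l":83,"nka":77},"vt":[97,40,18,55]}}
After op 9 (remove /vbb/l/kpv): {"awq":[{"a":72,"b":4,"bzo":94},61,{"hs":5},{"gv":1,"ujh":20}],"tuq":[{"ie":85,"o":28,"x":22,"yli":14},51,{"eh":69,"tse":30}],"vbb":{"l":{"dro":46,"l":83,"nka":77},"vt":[97,40,18,55]}}
After op 10 (add /tuq/0/vc 6): {"awq":[{"a":72,"b":4,"bzo":94},61,{"hs":5},{"gv":1,"ujh":20}],"tuq":[{"ie":85,"o":28,"vc":6,"x":22,"yli":14},51,{"eh":69,"tse":30}],"vbb":{"l":{"dro":46,"l":83,"nka":77},"vt":[97,40,18,55]}}
After op 11 (replace /tuq/2 18): {"awq":[{"a":72,"b":4,"bzo":94},61,{"hs":5},{"gv":1,"ujh":20}],"tuq":[{"ie":85,"o":28,"vc":6,"x":22,"yli":14},51,18],"vbb":{"l":{"dro":46,"l":83,"nka":77},"vt":[97,40,18,55]}}
After op 12 (replace /tuq/0/x 46): {"awq":[{"a":72,"b":4,"bzo":94},61,{"hs":5},{"gv":1,"ujh":20}],"tuq":[{"ie":85,"o":28,"vc":6,"x":46,"yli":14},51,18],"vbb":{"l":{"dro":46,"l":83,"nka":77},"vt":[97,40,18,55]}}
After op 13 (replace /awq/0/bzo 49): {"awq":[{"a":72,"b":4,"bzo":49},61,{"hs":5},{"gv":1,"ujh":20}],"tuq":[{"ie":85,"o":28,"vc":6,"x":46,"yli":14},51,18],"vbb":{"l":{"dro":46,"l":83,"nka":77},"vt":[97,40,18,55]}}
After op 14 (replace /vbb/l/dro 3): {"awq":[{"a":72,"b":4,"bzo":49},61,{"hs":5},{"gv":1,"ujh":20}],"tuq":[{"ie":85,"o":28,"vc":6,"x":46,"yli":14},51,18],"vbb":{"l":{"dro":3,"l":83,"nka":77},"vt":[97,40,18,55]}}
After op 15 (remove /awq/0/a): {"awq":[{"b":4,"bzo":49},61,{"hs":5},{"gv":1,"ujh":20}],"tuq":[{"ie":85,"o":28,"vc":6,"x":46,"yli":14},51,18],"vbb":{"l":{"dro":3,"l":83,"nka":77},"vt":[97,40,18,55]}}
After op 16 (remove /vbb/l): {"awq":[{"b":4,"bzo":49},61,{"hs":5},{"gv":1,"ujh":20}],"tuq":[{"ie":85,"o":28,"vc":6,"x":46,"yli":14},51,18],"vbb":{"vt":[97,40,18,55]}}
After op 17 (add /v 21): {"awq":[{"b":4,"bzo":49},61,{"hs":5},{"gv":1,"ujh":20}],"tuq":[{"ie":85,"o":28,"vc":6,"x":46,"yli":14},51,18],"v":21,"vbb":{"vt":[97,40,18,55]}}
After op 18 (add /vbb/vt/0 68): {"awq":[{"b":4,"bzo":49},61,{"hs":5},{"gv":1,"ujh":20}],"tuq":[{"ie":85,"o":28,"vc":6,"x":46,"yli":14},51,18],"v":21,"vbb":{"vt":[68,97,40,18,55]}}
After op 19 (remove /awq/3/ujh): {"awq":[{"b":4,"bzo":49},61,{"hs":5},{"gv":1}],"tuq":[{"ie":85,"o":28,"vc":6,"x":46,"yli":14},51,18],"v":21,"vbb":{"vt":[68,97,40,18,55]}}
After op 20 (add /xnn 67): {"awq":[{"b":4,"bzo":49},61,{"hs":5},{"gv":1}],"tuq":[{"ie":85,"o":28,"vc":6,"x":46,"yli":14},51,18],"v":21,"vbb":{"vt":[68,97,40,18,55]},"xnn":67}
After op 21 (replace /tuq/0/x 67): {"awq":[{"b":4,"bzo":49},61,{"hs":5},{"gv":1}],"tuq":[{"ie":85,"o":28,"vc":6,"x":67,"yli":14},51,18],"v":21,"vbb":{"vt":[68,97,40,18,55]},"xnn":67}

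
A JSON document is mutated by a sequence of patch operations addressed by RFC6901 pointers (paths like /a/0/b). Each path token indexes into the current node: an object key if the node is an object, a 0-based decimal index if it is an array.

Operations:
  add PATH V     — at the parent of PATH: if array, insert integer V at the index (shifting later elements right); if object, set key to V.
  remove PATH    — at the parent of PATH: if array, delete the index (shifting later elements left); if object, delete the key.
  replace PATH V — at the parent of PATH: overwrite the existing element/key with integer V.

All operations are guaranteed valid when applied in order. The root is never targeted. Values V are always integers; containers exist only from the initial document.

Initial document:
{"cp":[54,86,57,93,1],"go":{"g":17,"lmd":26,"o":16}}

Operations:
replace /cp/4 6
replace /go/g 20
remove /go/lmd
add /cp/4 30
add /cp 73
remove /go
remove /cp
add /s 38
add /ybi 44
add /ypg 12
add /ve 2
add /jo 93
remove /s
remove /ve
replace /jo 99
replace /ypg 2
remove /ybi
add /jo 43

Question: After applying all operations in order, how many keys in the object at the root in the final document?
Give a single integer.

Answer: 2

Derivation:
After op 1 (replace /cp/4 6): {"cp":[54,86,57,93,6],"go":{"g":17,"lmd":26,"o":16}}
After op 2 (replace /go/g 20): {"cp":[54,86,57,93,6],"go":{"g":20,"lmd":26,"o":16}}
After op 3 (remove /go/lmd): {"cp":[54,86,57,93,6],"go":{"g":20,"o":16}}
After op 4 (add /cp/4 30): {"cp":[54,86,57,93,30,6],"go":{"g":20,"o":16}}
After op 5 (add /cp 73): {"cp":73,"go":{"g":20,"o":16}}
After op 6 (remove /go): {"cp":73}
After op 7 (remove /cp): {}
After op 8 (add /s 38): {"s":38}
After op 9 (add /ybi 44): {"s":38,"ybi":44}
After op 10 (add /ypg 12): {"s":38,"ybi":44,"ypg":12}
After op 11 (add /ve 2): {"s":38,"ve":2,"ybi":44,"ypg":12}
After op 12 (add /jo 93): {"jo":93,"s":38,"ve":2,"ybi":44,"ypg":12}
After op 13 (remove /s): {"jo":93,"ve":2,"ybi":44,"ypg":12}
After op 14 (remove /ve): {"jo":93,"ybi":44,"ypg":12}
After op 15 (replace /jo 99): {"jo":99,"ybi":44,"ypg":12}
After op 16 (replace /ypg 2): {"jo":99,"ybi":44,"ypg":2}
After op 17 (remove /ybi): {"jo":99,"ypg":2}
After op 18 (add /jo 43): {"jo":43,"ypg":2}
Size at the root: 2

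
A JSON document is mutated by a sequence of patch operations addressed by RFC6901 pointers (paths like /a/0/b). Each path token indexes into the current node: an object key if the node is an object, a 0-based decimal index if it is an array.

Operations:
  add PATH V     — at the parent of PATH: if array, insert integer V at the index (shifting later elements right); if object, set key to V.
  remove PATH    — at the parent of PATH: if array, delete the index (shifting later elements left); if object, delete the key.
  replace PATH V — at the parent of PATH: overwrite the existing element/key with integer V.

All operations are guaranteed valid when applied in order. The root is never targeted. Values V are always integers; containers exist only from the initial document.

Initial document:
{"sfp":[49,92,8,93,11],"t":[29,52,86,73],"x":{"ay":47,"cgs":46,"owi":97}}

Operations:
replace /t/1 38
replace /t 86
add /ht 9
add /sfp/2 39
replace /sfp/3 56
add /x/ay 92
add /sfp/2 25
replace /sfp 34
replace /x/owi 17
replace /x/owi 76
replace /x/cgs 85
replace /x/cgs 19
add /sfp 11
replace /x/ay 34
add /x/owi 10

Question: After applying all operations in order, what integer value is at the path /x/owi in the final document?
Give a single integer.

Answer: 10

Derivation:
After op 1 (replace /t/1 38): {"sfp":[49,92,8,93,11],"t":[29,38,86,73],"x":{"ay":47,"cgs":46,"owi":97}}
After op 2 (replace /t 86): {"sfp":[49,92,8,93,11],"t":86,"x":{"ay":47,"cgs":46,"owi":97}}
After op 3 (add /ht 9): {"ht":9,"sfp":[49,92,8,93,11],"t":86,"x":{"ay":47,"cgs":46,"owi":97}}
After op 4 (add /sfp/2 39): {"ht":9,"sfp":[49,92,39,8,93,11],"t":86,"x":{"ay":47,"cgs":46,"owi":97}}
After op 5 (replace /sfp/3 56): {"ht":9,"sfp":[49,92,39,56,93,11],"t":86,"x":{"ay":47,"cgs":46,"owi":97}}
After op 6 (add /x/ay 92): {"ht":9,"sfp":[49,92,39,56,93,11],"t":86,"x":{"ay":92,"cgs":46,"owi":97}}
After op 7 (add /sfp/2 25): {"ht":9,"sfp":[49,92,25,39,56,93,11],"t":86,"x":{"ay":92,"cgs":46,"owi":97}}
After op 8 (replace /sfp 34): {"ht":9,"sfp":34,"t":86,"x":{"ay":92,"cgs":46,"owi":97}}
After op 9 (replace /x/owi 17): {"ht":9,"sfp":34,"t":86,"x":{"ay":92,"cgs":46,"owi":17}}
After op 10 (replace /x/owi 76): {"ht":9,"sfp":34,"t":86,"x":{"ay":92,"cgs":46,"owi":76}}
After op 11 (replace /x/cgs 85): {"ht":9,"sfp":34,"t":86,"x":{"ay":92,"cgs":85,"owi":76}}
After op 12 (replace /x/cgs 19): {"ht":9,"sfp":34,"t":86,"x":{"ay":92,"cgs":19,"owi":76}}
After op 13 (add /sfp 11): {"ht":9,"sfp":11,"t":86,"x":{"ay":92,"cgs":19,"owi":76}}
After op 14 (replace /x/ay 34): {"ht":9,"sfp":11,"t":86,"x":{"ay":34,"cgs":19,"owi":76}}
After op 15 (add /x/owi 10): {"ht":9,"sfp":11,"t":86,"x":{"ay":34,"cgs":19,"owi":10}}
Value at /x/owi: 10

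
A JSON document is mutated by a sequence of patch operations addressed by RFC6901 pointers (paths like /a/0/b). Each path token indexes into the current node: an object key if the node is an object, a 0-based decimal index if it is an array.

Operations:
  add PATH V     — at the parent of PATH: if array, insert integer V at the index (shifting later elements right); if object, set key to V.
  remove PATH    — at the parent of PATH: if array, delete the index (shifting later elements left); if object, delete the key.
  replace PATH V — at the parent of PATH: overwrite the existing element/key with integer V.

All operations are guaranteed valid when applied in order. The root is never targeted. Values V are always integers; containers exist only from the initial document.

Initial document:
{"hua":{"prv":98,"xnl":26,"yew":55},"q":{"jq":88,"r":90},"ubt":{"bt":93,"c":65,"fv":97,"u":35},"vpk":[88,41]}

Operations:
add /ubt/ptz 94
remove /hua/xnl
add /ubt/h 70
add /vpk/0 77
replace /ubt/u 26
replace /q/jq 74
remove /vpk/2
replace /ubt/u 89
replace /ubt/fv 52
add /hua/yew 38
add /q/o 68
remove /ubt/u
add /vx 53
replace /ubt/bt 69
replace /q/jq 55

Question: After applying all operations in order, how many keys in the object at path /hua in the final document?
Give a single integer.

After op 1 (add /ubt/ptz 94): {"hua":{"prv":98,"xnl":26,"yew":55},"q":{"jq":88,"r":90},"ubt":{"bt":93,"c":65,"fv":97,"ptz":94,"u":35},"vpk":[88,41]}
After op 2 (remove /hua/xnl): {"hua":{"prv":98,"yew":55},"q":{"jq":88,"r":90},"ubt":{"bt":93,"c":65,"fv":97,"ptz":94,"u":35},"vpk":[88,41]}
After op 3 (add /ubt/h 70): {"hua":{"prv":98,"yew":55},"q":{"jq":88,"r":90},"ubt":{"bt":93,"c":65,"fv":97,"h":70,"ptz":94,"u":35},"vpk":[88,41]}
After op 4 (add /vpk/0 77): {"hua":{"prv":98,"yew":55},"q":{"jq":88,"r":90},"ubt":{"bt":93,"c":65,"fv":97,"h":70,"ptz":94,"u":35},"vpk":[77,88,41]}
After op 5 (replace /ubt/u 26): {"hua":{"prv":98,"yew":55},"q":{"jq":88,"r":90},"ubt":{"bt":93,"c":65,"fv":97,"h":70,"ptz":94,"u":26},"vpk":[77,88,41]}
After op 6 (replace /q/jq 74): {"hua":{"prv":98,"yew":55},"q":{"jq":74,"r":90},"ubt":{"bt":93,"c":65,"fv":97,"h":70,"ptz":94,"u":26},"vpk":[77,88,41]}
After op 7 (remove /vpk/2): {"hua":{"prv":98,"yew":55},"q":{"jq":74,"r":90},"ubt":{"bt":93,"c":65,"fv":97,"h":70,"ptz":94,"u":26},"vpk":[77,88]}
After op 8 (replace /ubt/u 89): {"hua":{"prv":98,"yew":55},"q":{"jq":74,"r":90},"ubt":{"bt":93,"c":65,"fv":97,"h":70,"ptz":94,"u":89},"vpk":[77,88]}
After op 9 (replace /ubt/fv 52): {"hua":{"prv":98,"yew":55},"q":{"jq":74,"r":90},"ubt":{"bt":93,"c":65,"fv":52,"h":70,"ptz":94,"u":89},"vpk":[77,88]}
After op 10 (add /hua/yew 38): {"hua":{"prv":98,"yew":38},"q":{"jq":74,"r":90},"ubt":{"bt":93,"c":65,"fv":52,"h":70,"ptz":94,"u":89},"vpk":[77,88]}
After op 11 (add /q/o 68): {"hua":{"prv":98,"yew":38},"q":{"jq":74,"o":68,"r":90},"ubt":{"bt":93,"c":65,"fv":52,"h":70,"ptz":94,"u":89},"vpk":[77,88]}
After op 12 (remove /ubt/u): {"hua":{"prv":98,"yew":38},"q":{"jq":74,"o":68,"r":90},"ubt":{"bt":93,"c":65,"fv":52,"h":70,"ptz":94},"vpk":[77,88]}
After op 13 (add /vx 53): {"hua":{"prv":98,"yew":38},"q":{"jq":74,"o":68,"r":90},"ubt":{"bt":93,"c":65,"fv":52,"h":70,"ptz":94},"vpk":[77,88],"vx":53}
After op 14 (replace /ubt/bt 69): {"hua":{"prv":98,"yew":38},"q":{"jq":74,"o":68,"r":90},"ubt":{"bt":69,"c":65,"fv":52,"h":70,"ptz":94},"vpk":[77,88],"vx":53}
After op 15 (replace /q/jq 55): {"hua":{"prv":98,"yew":38},"q":{"jq":55,"o":68,"r":90},"ubt":{"bt":69,"c":65,"fv":52,"h":70,"ptz":94},"vpk":[77,88],"vx":53}
Size at path /hua: 2

Answer: 2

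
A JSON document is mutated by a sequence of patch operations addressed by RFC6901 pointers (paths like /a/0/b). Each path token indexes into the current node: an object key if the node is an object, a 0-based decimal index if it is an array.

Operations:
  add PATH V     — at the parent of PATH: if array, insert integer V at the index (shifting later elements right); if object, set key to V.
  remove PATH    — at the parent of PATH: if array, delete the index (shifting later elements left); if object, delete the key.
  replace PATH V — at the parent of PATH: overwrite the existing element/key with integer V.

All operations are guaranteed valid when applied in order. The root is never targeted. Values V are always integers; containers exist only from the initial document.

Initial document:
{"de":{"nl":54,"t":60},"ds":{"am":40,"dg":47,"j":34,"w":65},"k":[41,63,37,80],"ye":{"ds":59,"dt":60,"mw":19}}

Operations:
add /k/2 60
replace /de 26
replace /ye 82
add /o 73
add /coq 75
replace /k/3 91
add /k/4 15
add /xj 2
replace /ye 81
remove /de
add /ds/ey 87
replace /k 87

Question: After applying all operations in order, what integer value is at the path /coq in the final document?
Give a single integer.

After op 1 (add /k/2 60): {"de":{"nl":54,"t":60},"ds":{"am":40,"dg":47,"j":34,"w":65},"k":[41,63,60,37,80],"ye":{"ds":59,"dt":60,"mw":19}}
After op 2 (replace /de 26): {"de":26,"ds":{"am":40,"dg":47,"j":34,"w":65},"k":[41,63,60,37,80],"ye":{"ds":59,"dt":60,"mw":19}}
After op 3 (replace /ye 82): {"de":26,"ds":{"am":40,"dg":47,"j":34,"w":65},"k":[41,63,60,37,80],"ye":82}
After op 4 (add /o 73): {"de":26,"ds":{"am":40,"dg":47,"j":34,"w":65},"k":[41,63,60,37,80],"o":73,"ye":82}
After op 5 (add /coq 75): {"coq":75,"de":26,"ds":{"am":40,"dg":47,"j":34,"w":65},"k":[41,63,60,37,80],"o":73,"ye":82}
After op 6 (replace /k/3 91): {"coq":75,"de":26,"ds":{"am":40,"dg":47,"j":34,"w":65},"k":[41,63,60,91,80],"o":73,"ye":82}
After op 7 (add /k/4 15): {"coq":75,"de":26,"ds":{"am":40,"dg":47,"j":34,"w":65},"k":[41,63,60,91,15,80],"o":73,"ye":82}
After op 8 (add /xj 2): {"coq":75,"de":26,"ds":{"am":40,"dg":47,"j":34,"w":65},"k":[41,63,60,91,15,80],"o":73,"xj":2,"ye":82}
After op 9 (replace /ye 81): {"coq":75,"de":26,"ds":{"am":40,"dg":47,"j":34,"w":65},"k":[41,63,60,91,15,80],"o":73,"xj":2,"ye":81}
After op 10 (remove /de): {"coq":75,"ds":{"am":40,"dg":47,"j":34,"w":65},"k":[41,63,60,91,15,80],"o":73,"xj":2,"ye":81}
After op 11 (add /ds/ey 87): {"coq":75,"ds":{"am":40,"dg":47,"ey":87,"j":34,"w":65},"k":[41,63,60,91,15,80],"o":73,"xj":2,"ye":81}
After op 12 (replace /k 87): {"coq":75,"ds":{"am":40,"dg":47,"ey":87,"j":34,"w":65},"k":87,"o":73,"xj":2,"ye":81}
Value at /coq: 75

Answer: 75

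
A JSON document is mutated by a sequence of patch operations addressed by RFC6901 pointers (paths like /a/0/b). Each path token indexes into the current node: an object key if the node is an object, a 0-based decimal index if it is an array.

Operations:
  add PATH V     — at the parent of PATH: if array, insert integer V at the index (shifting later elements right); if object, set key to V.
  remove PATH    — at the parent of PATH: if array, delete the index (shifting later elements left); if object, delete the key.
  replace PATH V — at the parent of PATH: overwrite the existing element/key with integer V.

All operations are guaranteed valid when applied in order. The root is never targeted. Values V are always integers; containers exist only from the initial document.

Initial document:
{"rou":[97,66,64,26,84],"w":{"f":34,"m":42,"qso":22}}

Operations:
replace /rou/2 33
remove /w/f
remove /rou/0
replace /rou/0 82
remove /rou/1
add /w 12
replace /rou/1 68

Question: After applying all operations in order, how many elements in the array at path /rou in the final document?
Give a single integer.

Answer: 3

Derivation:
After op 1 (replace /rou/2 33): {"rou":[97,66,33,26,84],"w":{"f":34,"m":42,"qso":22}}
After op 2 (remove /w/f): {"rou":[97,66,33,26,84],"w":{"m":42,"qso":22}}
After op 3 (remove /rou/0): {"rou":[66,33,26,84],"w":{"m":42,"qso":22}}
After op 4 (replace /rou/0 82): {"rou":[82,33,26,84],"w":{"m":42,"qso":22}}
After op 5 (remove /rou/1): {"rou":[82,26,84],"w":{"m":42,"qso":22}}
After op 6 (add /w 12): {"rou":[82,26,84],"w":12}
After op 7 (replace /rou/1 68): {"rou":[82,68,84],"w":12}
Size at path /rou: 3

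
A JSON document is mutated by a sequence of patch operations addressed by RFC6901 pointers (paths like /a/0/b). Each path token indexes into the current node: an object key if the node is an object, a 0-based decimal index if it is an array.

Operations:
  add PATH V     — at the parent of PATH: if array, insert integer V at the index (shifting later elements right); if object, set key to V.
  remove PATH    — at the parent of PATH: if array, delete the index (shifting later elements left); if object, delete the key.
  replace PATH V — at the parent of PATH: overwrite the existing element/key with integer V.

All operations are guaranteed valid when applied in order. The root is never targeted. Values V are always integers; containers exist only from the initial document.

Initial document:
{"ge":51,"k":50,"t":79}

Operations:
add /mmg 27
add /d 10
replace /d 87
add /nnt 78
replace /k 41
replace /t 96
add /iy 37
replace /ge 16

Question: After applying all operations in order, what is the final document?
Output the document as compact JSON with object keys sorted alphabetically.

After op 1 (add /mmg 27): {"ge":51,"k":50,"mmg":27,"t":79}
After op 2 (add /d 10): {"d":10,"ge":51,"k":50,"mmg":27,"t":79}
After op 3 (replace /d 87): {"d":87,"ge":51,"k":50,"mmg":27,"t":79}
After op 4 (add /nnt 78): {"d":87,"ge":51,"k":50,"mmg":27,"nnt":78,"t":79}
After op 5 (replace /k 41): {"d":87,"ge":51,"k":41,"mmg":27,"nnt":78,"t":79}
After op 6 (replace /t 96): {"d":87,"ge":51,"k":41,"mmg":27,"nnt":78,"t":96}
After op 7 (add /iy 37): {"d":87,"ge":51,"iy":37,"k":41,"mmg":27,"nnt":78,"t":96}
After op 8 (replace /ge 16): {"d":87,"ge":16,"iy":37,"k":41,"mmg":27,"nnt":78,"t":96}

Answer: {"d":87,"ge":16,"iy":37,"k":41,"mmg":27,"nnt":78,"t":96}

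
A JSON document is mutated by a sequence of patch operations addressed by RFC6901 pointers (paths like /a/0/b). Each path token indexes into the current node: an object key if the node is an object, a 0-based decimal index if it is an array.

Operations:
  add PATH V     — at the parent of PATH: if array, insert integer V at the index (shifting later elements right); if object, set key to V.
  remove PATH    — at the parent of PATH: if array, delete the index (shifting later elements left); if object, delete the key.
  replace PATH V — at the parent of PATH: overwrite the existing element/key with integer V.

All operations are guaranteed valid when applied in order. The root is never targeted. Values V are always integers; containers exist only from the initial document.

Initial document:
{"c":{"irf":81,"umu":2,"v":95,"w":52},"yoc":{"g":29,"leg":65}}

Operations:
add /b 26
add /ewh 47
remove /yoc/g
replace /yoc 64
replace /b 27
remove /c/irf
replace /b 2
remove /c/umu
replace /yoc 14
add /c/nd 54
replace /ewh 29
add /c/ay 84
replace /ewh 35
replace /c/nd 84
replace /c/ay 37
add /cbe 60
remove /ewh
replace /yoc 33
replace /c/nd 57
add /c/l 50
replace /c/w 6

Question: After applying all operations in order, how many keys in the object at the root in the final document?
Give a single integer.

Answer: 4

Derivation:
After op 1 (add /b 26): {"b":26,"c":{"irf":81,"umu":2,"v":95,"w":52},"yoc":{"g":29,"leg":65}}
After op 2 (add /ewh 47): {"b":26,"c":{"irf":81,"umu":2,"v":95,"w":52},"ewh":47,"yoc":{"g":29,"leg":65}}
After op 3 (remove /yoc/g): {"b":26,"c":{"irf":81,"umu":2,"v":95,"w":52},"ewh":47,"yoc":{"leg":65}}
After op 4 (replace /yoc 64): {"b":26,"c":{"irf":81,"umu":2,"v":95,"w":52},"ewh":47,"yoc":64}
After op 5 (replace /b 27): {"b":27,"c":{"irf":81,"umu":2,"v":95,"w":52},"ewh":47,"yoc":64}
After op 6 (remove /c/irf): {"b":27,"c":{"umu":2,"v":95,"w":52},"ewh":47,"yoc":64}
After op 7 (replace /b 2): {"b":2,"c":{"umu":2,"v":95,"w":52},"ewh":47,"yoc":64}
After op 8 (remove /c/umu): {"b":2,"c":{"v":95,"w":52},"ewh":47,"yoc":64}
After op 9 (replace /yoc 14): {"b":2,"c":{"v":95,"w":52},"ewh":47,"yoc":14}
After op 10 (add /c/nd 54): {"b":2,"c":{"nd":54,"v":95,"w":52},"ewh":47,"yoc":14}
After op 11 (replace /ewh 29): {"b":2,"c":{"nd":54,"v":95,"w":52},"ewh":29,"yoc":14}
After op 12 (add /c/ay 84): {"b":2,"c":{"ay":84,"nd":54,"v":95,"w":52},"ewh":29,"yoc":14}
After op 13 (replace /ewh 35): {"b":2,"c":{"ay":84,"nd":54,"v":95,"w":52},"ewh":35,"yoc":14}
After op 14 (replace /c/nd 84): {"b":2,"c":{"ay":84,"nd":84,"v":95,"w":52},"ewh":35,"yoc":14}
After op 15 (replace /c/ay 37): {"b":2,"c":{"ay":37,"nd":84,"v":95,"w":52},"ewh":35,"yoc":14}
After op 16 (add /cbe 60): {"b":2,"c":{"ay":37,"nd":84,"v":95,"w":52},"cbe":60,"ewh":35,"yoc":14}
After op 17 (remove /ewh): {"b":2,"c":{"ay":37,"nd":84,"v":95,"w":52},"cbe":60,"yoc":14}
After op 18 (replace /yoc 33): {"b":2,"c":{"ay":37,"nd":84,"v":95,"w":52},"cbe":60,"yoc":33}
After op 19 (replace /c/nd 57): {"b":2,"c":{"ay":37,"nd":57,"v":95,"w":52},"cbe":60,"yoc":33}
After op 20 (add /c/l 50): {"b":2,"c":{"ay":37,"l":50,"nd":57,"v":95,"w":52},"cbe":60,"yoc":33}
After op 21 (replace /c/w 6): {"b":2,"c":{"ay":37,"l":50,"nd":57,"v":95,"w":6},"cbe":60,"yoc":33}
Size at the root: 4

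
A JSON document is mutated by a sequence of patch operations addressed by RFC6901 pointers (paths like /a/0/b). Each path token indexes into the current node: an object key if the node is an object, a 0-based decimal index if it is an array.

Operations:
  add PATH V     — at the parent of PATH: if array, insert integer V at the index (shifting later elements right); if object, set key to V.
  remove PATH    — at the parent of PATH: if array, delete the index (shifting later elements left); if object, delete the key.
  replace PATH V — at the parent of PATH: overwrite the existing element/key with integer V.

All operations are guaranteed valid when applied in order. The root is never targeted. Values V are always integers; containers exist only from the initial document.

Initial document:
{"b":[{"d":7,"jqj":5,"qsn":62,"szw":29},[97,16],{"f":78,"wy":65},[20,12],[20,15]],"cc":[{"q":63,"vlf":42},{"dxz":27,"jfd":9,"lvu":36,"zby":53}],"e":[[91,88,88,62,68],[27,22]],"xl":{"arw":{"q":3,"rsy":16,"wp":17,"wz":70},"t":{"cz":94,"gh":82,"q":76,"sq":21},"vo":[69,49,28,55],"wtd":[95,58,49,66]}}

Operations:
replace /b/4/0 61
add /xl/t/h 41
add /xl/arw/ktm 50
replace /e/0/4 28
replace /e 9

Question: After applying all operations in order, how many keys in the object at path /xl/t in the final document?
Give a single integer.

Answer: 5

Derivation:
After op 1 (replace /b/4/0 61): {"b":[{"d":7,"jqj":5,"qsn":62,"szw":29},[97,16],{"f":78,"wy":65},[20,12],[61,15]],"cc":[{"q":63,"vlf":42},{"dxz":27,"jfd":9,"lvu":36,"zby":53}],"e":[[91,88,88,62,68],[27,22]],"xl":{"arw":{"q":3,"rsy":16,"wp":17,"wz":70},"t":{"cz":94,"gh":82,"q":76,"sq":21},"vo":[69,49,28,55],"wtd":[95,58,49,66]}}
After op 2 (add /xl/t/h 41): {"b":[{"d":7,"jqj":5,"qsn":62,"szw":29},[97,16],{"f":78,"wy":65},[20,12],[61,15]],"cc":[{"q":63,"vlf":42},{"dxz":27,"jfd":9,"lvu":36,"zby":53}],"e":[[91,88,88,62,68],[27,22]],"xl":{"arw":{"q":3,"rsy":16,"wp":17,"wz":70},"t":{"cz":94,"gh":82,"h":41,"q":76,"sq":21},"vo":[69,49,28,55],"wtd":[95,58,49,66]}}
After op 3 (add /xl/arw/ktm 50): {"b":[{"d":7,"jqj":5,"qsn":62,"szw":29},[97,16],{"f":78,"wy":65},[20,12],[61,15]],"cc":[{"q":63,"vlf":42},{"dxz":27,"jfd":9,"lvu":36,"zby":53}],"e":[[91,88,88,62,68],[27,22]],"xl":{"arw":{"ktm":50,"q":3,"rsy":16,"wp":17,"wz":70},"t":{"cz":94,"gh":82,"h":41,"q":76,"sq":21},"vo":[69,49,28,55],"wtd":[95,58,49,66]}}
After op 4 (replace /e/0/4 28): {"b":[{"d":7,"jqj":5,"qsn":62,"szw":29},[97,16],{"f":78,"wy":65},[20,12],[61,15]],"cc":[{"q":63,"vlf":42},{"dxz":27,"jfd":9,"lvu":36,"zby":53}],"e":[[91,88,88,62,28],[27,22]],"xl":{"arw":{"ktm":50,"q":3,"rsy":16,"wp":17,"wz":70},"t":{"cz":94,"gh":82,"h":41,"q":76,"sq":21},"vo":[69,49,28,55],"wtd":[95,58,49,66]}}
After op 5 (replace /e 9): {"b":[{"d":7,"jqj":5,"qsn":62,"szw":29},[97,16],{"f":78,"wy":65},[20,12],[61,15]],"cc":[{"q":63,"vlf":42},{"dxz":27,"jfd":9,"lvu":36,"zby":53}],"e":9,"xl":{"arw":{"ktm":50,"q":3,"rsy":16,"wp":17,"wz":70},"t":{"cz":94,"gh":82,"h":41,"q":76,"sq":21},"vo":[69,49,28,55],"wtd":[95,58,49,66]}}
Size at path /xl/t: 5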